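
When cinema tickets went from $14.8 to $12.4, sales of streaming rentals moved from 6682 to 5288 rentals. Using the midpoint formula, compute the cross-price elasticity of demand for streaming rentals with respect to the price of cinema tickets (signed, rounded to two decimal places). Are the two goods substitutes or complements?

1.32; substitutes

%ΔQ_{streaming rentals} = (5288 − 6682)/avg = -1394/5985 = -0.232915…
%ΔP_{cinema tickets} = (12.4 − 14.8)/avg = -2.4/13.6 = -0.176470…
E_cross = (-1394/5985) / (-2.4/13.6) = 1.3198…
E_cross > 0 ⇒ the goods are substitutes.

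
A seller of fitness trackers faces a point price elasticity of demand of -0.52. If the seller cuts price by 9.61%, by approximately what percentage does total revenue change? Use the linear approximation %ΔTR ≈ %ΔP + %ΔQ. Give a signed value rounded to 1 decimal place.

%ΔQ ≈ Ed × %ΔP = (-0.52) × (-9.61%) = +4.9972%
%ΔTR ≈ %ΔP + %ΔQ = (-9.61%) + (+4.9972%) = -4.6128%

-4.6%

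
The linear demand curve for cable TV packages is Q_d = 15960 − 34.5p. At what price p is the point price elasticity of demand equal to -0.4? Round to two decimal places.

Ed = −34.5p/(15960 − 34.5p). Set this equal to -0.4:
34.5p = 0.4·(15960 − 34.5p) ⇒ 34.5p(1 + 0.4) = 0.4·15960
p = 0.4·15960 / (34.5·1.4) = 132.1739…

132.17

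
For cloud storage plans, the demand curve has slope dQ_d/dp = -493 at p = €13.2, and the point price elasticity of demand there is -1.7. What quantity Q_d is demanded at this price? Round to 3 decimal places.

3828.000

Ed = (dQ_d/dp)·(p/Q_d) ⇒ Q_d = (dQ_d/dp)·p/Ed = (-493)·13.2/(-1.7) = 3828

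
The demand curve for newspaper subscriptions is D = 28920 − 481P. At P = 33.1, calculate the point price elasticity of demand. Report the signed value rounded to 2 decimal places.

dD/dP = −481. At P = 33.1, D = 28920 − 481(33.1) = 12998.9.
Ed = (dD/dP)·(P/D) = −481 × (33.1/12998.9) = -1.2248…

-1.22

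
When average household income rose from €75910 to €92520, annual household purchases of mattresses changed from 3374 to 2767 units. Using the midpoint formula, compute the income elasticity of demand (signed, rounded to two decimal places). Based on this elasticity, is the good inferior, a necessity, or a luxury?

%ΔQ = (2767 − 3374)/[( 3374 + 2767)/2] = -607/3070.5 = -0.197687…
%ΔIncome = (92520 − 75910)/[( 75910 + 92520)/2] = 16610/84215 = 0.197233…
E_income = (-607/3070.5) / (16610/84215) = -1.0023…
E_income < 0 ⇒ inferior good.

-1.00; inferior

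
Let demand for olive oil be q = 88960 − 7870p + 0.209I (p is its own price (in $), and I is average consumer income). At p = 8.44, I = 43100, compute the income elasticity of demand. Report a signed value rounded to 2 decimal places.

0.29

At the given values, q = 88960 − 7870(8.44) + 0.209(43100) = 31545.1.
∂q/∂I = 0.209.
E = (0.209) × (43100/31545.1) = 0.2855…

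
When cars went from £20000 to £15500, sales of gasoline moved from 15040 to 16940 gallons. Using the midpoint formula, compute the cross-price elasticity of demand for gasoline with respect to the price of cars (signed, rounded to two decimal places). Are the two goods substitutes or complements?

-0.47; complements

%ΔQ_{gasoline} = (16940 − 15040)/avg = 1900/15990 = 0.118824…
%ΔP_{cars} = (15500 − 20000)/avg = -4500/17750 = -0.253521…
E_cross = (1900/15990) / (-4500/17750) = -0.4686…
E_cross < 0 ⇒ the goods are complements.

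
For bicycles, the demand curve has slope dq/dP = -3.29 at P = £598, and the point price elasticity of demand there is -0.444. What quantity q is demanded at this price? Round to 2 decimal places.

4431.13

Ed = (dq/dP)·(P/q) ⇒ q = (dq/dP)·P/Ed = (-3.29)·598/(-0.444) = 4431.1261…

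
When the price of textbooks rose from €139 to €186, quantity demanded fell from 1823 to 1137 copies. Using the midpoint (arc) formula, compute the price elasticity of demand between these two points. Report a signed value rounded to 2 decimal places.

%ΔQ = (1137 − 1823) / [(1823 + 1137)/2] = -686/1480 = -0.463513…
%ΔP = (186 − 139) / [(139 + 186)/2] = 47/162.5 = 0.289230…
Arc Ed = %ΔQ / %ΔP = (-686/1480) / (47/162.5) = -1.6025…

-1.60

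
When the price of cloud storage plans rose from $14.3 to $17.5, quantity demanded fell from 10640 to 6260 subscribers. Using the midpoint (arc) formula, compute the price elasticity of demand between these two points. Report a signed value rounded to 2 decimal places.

-2.58

%ΔQ = (6260 − 10640) / [(10640 + 6260)/2] = -4380/8450 = -0.518343…
%ΔP = (17.5 − 14.3) / [(14.3 + 17.5)/2] = 3.2/15.9 = 0.201257…
Arc Ed = %ΔQ / %ΔP = (-4380/8450) / (3.2/15.9) = -2.5755…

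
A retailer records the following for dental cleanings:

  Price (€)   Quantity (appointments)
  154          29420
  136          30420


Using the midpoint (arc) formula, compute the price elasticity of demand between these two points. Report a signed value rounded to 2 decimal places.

-0.27

%ΔQ = (30420 − 29420) / [(29420 + 30420)/2] = 1000/29920 = 0.033422…
%ΔP = (136 − 154) / [(154 + 136)/2] = -18/145 = -0.124137…
Arc Ed = %ΔQ / %ΔP = (1000/29920) / (-18/145) = -0.2692…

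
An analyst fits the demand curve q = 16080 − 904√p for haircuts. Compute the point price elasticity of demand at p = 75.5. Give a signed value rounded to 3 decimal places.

dq/dp = −904/(2√p) = -52.0194. At p = 75.5, q = 8225.08.
Ed = (dq/dp)·(p/q) = (-52.0194) × (75.5/8225.08) = -0.47749…

-0.477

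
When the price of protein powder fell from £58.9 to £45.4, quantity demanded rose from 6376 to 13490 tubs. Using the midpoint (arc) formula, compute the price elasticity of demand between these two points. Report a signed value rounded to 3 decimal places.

%ΔQ = (13490 − 6376) / [(6376 + 13490)/2] = 7114/9933 = 0.716198…
%ΔP = (45.4 − 58.9) / [(58.9 + 45.4)/2] = -13.5/52.15 = -0.258868…
Arc Ed = %ΔQ / %ΔP = (7114/9933) / (-13.5/52.15) = -2.76664…

-2.767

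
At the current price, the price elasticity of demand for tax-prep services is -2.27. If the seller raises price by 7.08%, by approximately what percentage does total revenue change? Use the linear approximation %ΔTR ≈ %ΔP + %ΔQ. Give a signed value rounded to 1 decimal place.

%ΔQ ≈ Ed × %ΔP = (-2.27) × (+7.08%) = -16.0716%
%ΔTR ≈ %ΔP + %ΔQ = (+7.08%) + (-16.0716%) = -8.9916%

-9.0%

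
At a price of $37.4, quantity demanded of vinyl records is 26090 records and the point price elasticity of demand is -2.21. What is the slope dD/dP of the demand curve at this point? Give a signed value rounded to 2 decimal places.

-1541.68

Ed = (dD/dP)·(P/D) ⇒ dD/dP = Ed·D/P = (-2.21)·26090/37.4 = -1541.6818…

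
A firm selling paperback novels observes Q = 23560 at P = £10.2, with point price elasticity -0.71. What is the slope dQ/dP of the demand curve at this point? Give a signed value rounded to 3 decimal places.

Ed = (dQ/dP)·(P/Q) ⇒ dQ/dP = Ed·Q/P = (-0.71)·23560/10.2 = -1639.96078…

-1639.961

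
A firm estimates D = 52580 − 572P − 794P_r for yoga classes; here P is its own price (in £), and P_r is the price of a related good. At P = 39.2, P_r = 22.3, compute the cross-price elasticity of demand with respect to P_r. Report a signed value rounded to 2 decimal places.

-1.42

At the given values, D = 52580 − 572(39.2) − 794(22.3) = 12451.4.
∂D/∂P_r = -794.
E = (-794) × (22.3/12451.4) = -1.4220…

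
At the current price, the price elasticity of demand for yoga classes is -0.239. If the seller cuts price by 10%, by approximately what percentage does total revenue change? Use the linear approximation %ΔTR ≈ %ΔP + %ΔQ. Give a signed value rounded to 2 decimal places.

-7.61%

%ΔQ ≈ Ed × %ΔP = (-0.239) × (-10%) = +2.3900%
%ΔTR ≈ %ΔP + %ΔQ = (-10%) + (+2.3900%) = -7.6100%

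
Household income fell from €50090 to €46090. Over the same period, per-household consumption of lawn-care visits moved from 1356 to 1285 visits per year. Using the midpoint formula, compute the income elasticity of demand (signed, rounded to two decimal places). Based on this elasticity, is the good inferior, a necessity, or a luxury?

%ΔQ = (1285 − 1356)/[( 1356 + 1285)/2] = -71/1320.5 = -0.053767…
%ΔIncome = (46090 − 50090)/[( 50090 + 46090)/2] = -4000/48090 = -0.083177…
E_income = (-71/1320.5) / (-4000/48090) = 0.6464…
0 < E_income < 1 ⇒ normal good, necessity.

0.65; necessity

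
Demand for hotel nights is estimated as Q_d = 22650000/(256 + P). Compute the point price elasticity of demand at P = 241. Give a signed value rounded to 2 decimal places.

-0.48

dQ_d/dP = −22650000/(256 + P)² = -91.6971. At P = 241, Q_d = 45573.4.
Ed = (dQ_d/dP)·(P/Q_d) = (-91.6971) × (241/45573.4) = -0.4849…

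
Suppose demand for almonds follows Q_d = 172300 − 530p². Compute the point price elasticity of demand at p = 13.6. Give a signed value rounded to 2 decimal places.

dQ_d/dp = −2·530·p = -14416. At p = 13.6, Q_d = 74271.2.
Ed = (dQ_d/dp)·(p/Q_d) = (-14416) × (13.6/74271.2) = -2.6397…

-2.64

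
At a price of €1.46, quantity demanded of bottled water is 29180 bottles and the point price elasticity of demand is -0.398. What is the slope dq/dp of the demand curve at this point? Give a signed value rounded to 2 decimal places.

Ed = (dq/dp)·(p/q) ⇒ dq/dp = Ed·q/p = (-0.398)·29180/1.46 = -7954.5479…

-7954.55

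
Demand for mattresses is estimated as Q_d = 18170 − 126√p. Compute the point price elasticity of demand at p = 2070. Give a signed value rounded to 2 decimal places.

dQ_d/dp = −126/(2√p) = -1.3847. At p = 2070, Q_d = 12437.3.
Ed = (dQ_d/dp)·(p/Q_d) = (-1.3847) × (2070/12437.3) = -0.2304…

-0.23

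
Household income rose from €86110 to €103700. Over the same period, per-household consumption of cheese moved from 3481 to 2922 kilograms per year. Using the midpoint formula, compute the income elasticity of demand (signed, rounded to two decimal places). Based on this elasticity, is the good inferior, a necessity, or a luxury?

-0.94; inferior

%ΔQ = (2922 − 3481)/[( 3481 + 2922)/2] = -559/3201.5 = -0.174605…
%ΔIncome = (103700 − 86110)/[( 86110 + 103700)/2] = 17590/94905 = 0.185343…
E_income = (-559/3201.5) / (17590/94905) = -0.9420…
E_income < 0 ⇒ inferior good.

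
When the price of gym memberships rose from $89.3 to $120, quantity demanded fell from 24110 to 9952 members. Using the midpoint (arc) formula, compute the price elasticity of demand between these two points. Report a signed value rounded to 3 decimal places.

%ΔQ = (9952 − 24110) / [(24110 + 9952)/2] = -14158/17031 = -0.831307…
%ΔP = (120 − 89.3) / [(89.3 + 120)/2] = 30.7/104.65 = 0.293358…
Arc Ed = %ΔQ / %ΔP = (-14158/17031) / (30.7/104.65) = -2.83375…

-2.834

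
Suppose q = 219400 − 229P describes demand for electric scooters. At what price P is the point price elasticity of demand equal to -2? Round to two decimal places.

638.72

Ed = −229P/(219400 − 229P). Set this equal to -2:
229P = 2·(219400 − 229P) ⇒ 229P(1 + 2) = 2·219400
P = 2·219400 / (229·3) = 638.7190…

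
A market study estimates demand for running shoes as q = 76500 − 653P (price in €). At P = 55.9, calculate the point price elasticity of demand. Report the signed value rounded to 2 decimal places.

dq/dP = −653. At P = 55.9, q = 76500 − 653(55.9) = 39997.3.
Ed = (dq/dP)·(P/q) = −653 × (55.9/39997.3) = -0.9126…

-0.91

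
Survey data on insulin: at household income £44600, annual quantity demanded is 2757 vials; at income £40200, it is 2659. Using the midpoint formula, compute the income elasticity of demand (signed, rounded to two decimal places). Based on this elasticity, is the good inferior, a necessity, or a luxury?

%ΔQ = (2659 − 2757)/[( 2757 + 2659)/2] = -98/2708 = -0.036189…
%ΔIncome = (40200 − 44600)/[( 44600 + 40200)/2] = -4400/42400 = -0.103773…
E_income = (-98/2708) / (-4400/42400) = 0.3487…
0 < E_income < 1 ⇒ normal good, necessity.

0.35; necessity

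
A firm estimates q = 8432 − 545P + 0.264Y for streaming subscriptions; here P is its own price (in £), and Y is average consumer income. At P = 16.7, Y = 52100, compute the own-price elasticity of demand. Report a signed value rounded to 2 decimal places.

-0.70

At the given values, q = 8432 − 545(16.7) + 0.264(52100) = 13084.9.
∂q/∂P = −545.
E = (-545) × (16.7/13084.9) = -0.6955…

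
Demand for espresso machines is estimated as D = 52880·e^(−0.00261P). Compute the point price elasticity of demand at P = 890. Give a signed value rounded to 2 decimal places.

-2.32

dD/dP = −0.00261·D = -13.5241. At P = 890, D = 5181.66.
Ed = (dD/dP)·(P/D) = (-13.5241) × (890/5181.66) = -2.3229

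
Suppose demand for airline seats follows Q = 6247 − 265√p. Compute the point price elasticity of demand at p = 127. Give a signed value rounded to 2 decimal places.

dQ/dp = −265/(2√p) = -11.7575. At p = 127, Q = 3260.6.
Ed = (dQ/dp)·(p/Q) = (-11.7575) × (127/3260.6) = -0.4579…

-0.46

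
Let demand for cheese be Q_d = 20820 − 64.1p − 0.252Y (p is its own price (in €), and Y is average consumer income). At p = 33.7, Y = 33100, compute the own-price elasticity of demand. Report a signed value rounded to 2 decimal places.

-0.21

At the given values, Q_d = 20820 − 64.1(33.7) − 0.252(33100) = 10318.63.
∂Q_d/∂p = −64.1.
E = (-64.1) × (33.7/10318.63) = -0.2093…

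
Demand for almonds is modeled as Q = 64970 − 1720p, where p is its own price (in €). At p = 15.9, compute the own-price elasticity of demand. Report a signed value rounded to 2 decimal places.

At the given values, Q = 64970 − 1720(15.9) = 37622.
∂Q/∂p = −1720.
E = (-1720) × (15.9/37622) = -0.7269…

-0.73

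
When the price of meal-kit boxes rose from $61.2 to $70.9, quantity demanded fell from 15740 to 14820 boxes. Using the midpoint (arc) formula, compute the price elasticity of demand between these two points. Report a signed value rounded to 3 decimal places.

%ΔQ = (14820 − 15740) / [(15740 + 14820)/2] = -920/15280 = -0.060209…
%ΔP = (70.9 − 61.2) / [(61.2 + 70.9)/2] = 9.7/66.05 = 0.146858…
Arc Ed = %ΔQ / %ΔP = (-920/15280) / (9.7/66.05) = -0.40998…

-0.410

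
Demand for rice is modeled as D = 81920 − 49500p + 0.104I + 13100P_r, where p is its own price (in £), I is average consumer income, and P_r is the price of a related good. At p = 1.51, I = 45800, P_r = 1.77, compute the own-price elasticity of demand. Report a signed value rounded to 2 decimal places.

At the given values, D = 81920 − 49500(1.51) + 0.104(45800) + 13100(1.77) = 35125.2.
∂D/∂p = −49500.
E = (-49500) × (1.51/35125.2) = -2.1279…

-2.13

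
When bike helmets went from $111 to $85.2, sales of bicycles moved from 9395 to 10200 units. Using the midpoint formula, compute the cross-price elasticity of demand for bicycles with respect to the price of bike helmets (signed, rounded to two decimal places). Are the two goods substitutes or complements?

-0.31; complements

%ΔQ_{bicycles} = (10200 − 9395)/avg = 805/9797.5 = 0.082163…
%ΔP_{bike helmets} = (85.2 − 111)/avg = -25.8/98.1 = -0.262996…
E_cross = (805/9797.5) / (-25.8/98.1) = -0.3124…
E_cross < 0 ⇒ the goods are complements.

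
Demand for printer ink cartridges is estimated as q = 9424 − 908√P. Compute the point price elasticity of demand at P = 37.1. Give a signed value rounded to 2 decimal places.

dq/dP = −908/(2√P) = -74.5365. At P = 37.1, q = 3893.39.
Ed = (dq/dP)·(P/q) = (-74.5365) × (37.1/3893.39) = -0.7102…

-0.71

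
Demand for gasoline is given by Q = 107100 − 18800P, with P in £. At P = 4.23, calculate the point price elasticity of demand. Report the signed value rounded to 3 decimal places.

dQ/dP = −18800. At P = 4.23, Q = 107100 − 18800(4.23) = 27576.
Ed = (dQ/dP)·(P/Q) = −18800 × (4.23/27576) = -2.88381…

-2.884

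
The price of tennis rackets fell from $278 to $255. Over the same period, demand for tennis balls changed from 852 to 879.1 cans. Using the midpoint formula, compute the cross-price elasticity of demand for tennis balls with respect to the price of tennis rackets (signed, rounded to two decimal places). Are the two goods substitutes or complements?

%ΔQ_{tennis balls} = (879.1 − 852)/avg = 27.1/865.55 = 0.031309…
%ΔP_{tennis rackets} = (255 − 278)/avg = -23/266.5 = -0.086303…
E_cross = (27.1/865.55) / (-23/266.5) = -0.3627…
E_cross < 0 ⇒ the goods are complements.

-0.36; complements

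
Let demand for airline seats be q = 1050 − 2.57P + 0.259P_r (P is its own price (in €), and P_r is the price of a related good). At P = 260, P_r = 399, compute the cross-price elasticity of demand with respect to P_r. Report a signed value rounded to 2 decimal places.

At the given values, q = 1050 − 2.57(260) + 0.259(399) = 485.141.
∂q/∂P_r = 0.259.
E = (0.259) × (399/485.141) = 0.2130…

0.21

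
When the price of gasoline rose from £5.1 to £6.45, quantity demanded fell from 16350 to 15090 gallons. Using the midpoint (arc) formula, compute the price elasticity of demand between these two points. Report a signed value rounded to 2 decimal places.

-0.34

%ΔQ = (15090 − 16350) / [(16350 + 15090)/2] = -1260/15720 = -0.080152…
%ΔP = (6.45 − 5.1) / [(5.1 + 6.45)/2] = 1.35/5.775 = 0.233766…
Arc Ed = %ΔQ / %ΔP = (-1260/15720) / (1.35/5.775) = -0.3428…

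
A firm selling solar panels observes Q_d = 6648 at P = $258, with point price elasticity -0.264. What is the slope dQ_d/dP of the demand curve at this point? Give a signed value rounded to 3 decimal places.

Ed = (dQ_d/dP)·(P/Q_d) ⇒ dQ_d/dP = Ed·Q_d/P = (-0.264)·6648/258 = -6.80260…

-6.803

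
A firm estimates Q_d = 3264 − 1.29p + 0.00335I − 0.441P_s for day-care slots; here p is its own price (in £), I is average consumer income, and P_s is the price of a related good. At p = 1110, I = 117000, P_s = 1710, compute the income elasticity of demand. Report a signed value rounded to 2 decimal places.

At the given values, Q_d = 3264 − 1.29(1110) + 0.00335(117000) − 0.441(1710) = 1469.94.
∂Q_d/∂I = 0.00335.
E = (0.00335) × (117000/1469.94) = 0.2666…

0.27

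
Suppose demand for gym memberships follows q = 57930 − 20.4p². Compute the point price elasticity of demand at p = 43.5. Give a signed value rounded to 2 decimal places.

dq/dp = −2·20.4·p = -1774.8. At p = 43.5, q = 19328.1.
Ed = (dq/dp)·(p/q) = (-1774.8) × (43.5/19328.1) = -3.9943…

-3.99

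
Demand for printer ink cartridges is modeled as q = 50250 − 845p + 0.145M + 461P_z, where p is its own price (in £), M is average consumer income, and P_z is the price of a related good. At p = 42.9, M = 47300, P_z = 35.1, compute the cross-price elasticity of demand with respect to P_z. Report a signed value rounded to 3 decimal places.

0.437

At the given values, q = 50250 − 845(42.9) + 0.145(47300) + 461(35.1) = 37039.1.
∂q/∂P_z = 461.
E = (461) × (35.1/37039.1) = 0.43686…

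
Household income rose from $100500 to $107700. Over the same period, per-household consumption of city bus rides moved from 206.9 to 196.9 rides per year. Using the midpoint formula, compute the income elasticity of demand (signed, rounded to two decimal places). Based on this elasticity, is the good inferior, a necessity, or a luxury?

%ΔQ = (196.9 − 206.9)/[( 206.9 + 196.9)/2] = -10/201.9 = -0.049529…
%ΔIncome = (107700 − 100500)/[( 100500 + 107700)/2] = 7200/104100 = 0.069164…
E_income = (-10/201.9) / (7200/104100) = -0.7161…
E_income < 0 ⇒ inferior good.

-0.72; inferior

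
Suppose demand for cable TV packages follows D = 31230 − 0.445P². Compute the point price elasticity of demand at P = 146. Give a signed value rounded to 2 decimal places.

-0.87

dD/dP = −2·0.445·P = -129.94. At P = 146, D = 21744.38.
Ed = (dD/dP)·(P/D) = (-129.94) × (146/21744.38) = -0.8724…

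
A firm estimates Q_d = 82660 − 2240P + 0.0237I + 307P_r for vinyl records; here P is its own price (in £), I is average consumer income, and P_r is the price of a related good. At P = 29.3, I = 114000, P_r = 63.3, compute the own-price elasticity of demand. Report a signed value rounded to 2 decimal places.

-1.68

At the given values, Q_d = 82660 − 2240(29.3) + 0.0237(114000) + 307(63.3) = 39162.9.
∂Q_d/∂P = −2240.
E = (-2240) × (29.3/39162.9) = -1.6758…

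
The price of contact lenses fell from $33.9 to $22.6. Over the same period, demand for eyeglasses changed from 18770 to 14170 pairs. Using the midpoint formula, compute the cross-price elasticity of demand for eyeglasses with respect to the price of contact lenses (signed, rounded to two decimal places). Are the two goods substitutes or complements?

0.70; substitutes

%ΔQ_{eyeglasses} = (14170 − 18770)/avg = -4600/16470 = -0.279295…
%ΔP_{contact lenses} = (22.6 − 33.9)/avg = -11.3/28.25 = -0.4
E_cross = (-4600/16470) / (-11.3/28.25) = 0.6982…
E_cross > 0 ⇒ the goods are substitutes.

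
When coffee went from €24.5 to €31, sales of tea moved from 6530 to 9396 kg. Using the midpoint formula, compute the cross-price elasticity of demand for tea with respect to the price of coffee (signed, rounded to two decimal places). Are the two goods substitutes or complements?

%ΔQ_{tea} = (9396 − 6530)/avg = 2866/7963 = 0.359914…
%ΔP_{coffee} = (31 − 24.5)/avg = 6.5/27.75 = 0.234234…
E_cross = (2866/7963) / (6.5/27.75) = 1.5365…
E_cross > 0 ⇒ the goods are substitutes.

1.54; substitutes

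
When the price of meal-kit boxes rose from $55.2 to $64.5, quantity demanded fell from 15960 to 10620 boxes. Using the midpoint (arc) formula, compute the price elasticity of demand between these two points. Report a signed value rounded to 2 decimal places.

%ΔQ = (10620 − 15960) / [(15960 + 10620)/2] = -5340/13290 = -0.401805…
%ΔP = (64.5 − 55.2) / [(55.2 + 64.5)/2] = 9.3/59.85 = 0.155388…
Arc Ed = %ΔQ / %ΔP = (-5340/13290) / (9.3/59.85) = -2.5858…

-2.59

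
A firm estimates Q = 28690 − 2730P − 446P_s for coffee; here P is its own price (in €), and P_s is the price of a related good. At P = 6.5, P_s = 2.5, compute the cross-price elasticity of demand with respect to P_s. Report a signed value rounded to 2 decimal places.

At the given values, Q = 28690 − 2730(6.5) − 446(2.5) = 9830.
∂Q/∂P_s = -446.
E = (-446) × (2.5/9830) = -0.1134…

-0.11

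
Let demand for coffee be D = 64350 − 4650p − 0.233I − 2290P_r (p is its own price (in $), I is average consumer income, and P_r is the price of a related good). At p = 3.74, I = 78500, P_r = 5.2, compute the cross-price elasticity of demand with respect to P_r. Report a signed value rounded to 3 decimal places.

At the given values, D = 64350 − 4650(3.74) − 0.233(78500) − 2290(5.2) = 16760.5.
∂D/∂P_r = -2290.
E = (-2290) × (5.2/16760.5) = -0.71047…

-0.710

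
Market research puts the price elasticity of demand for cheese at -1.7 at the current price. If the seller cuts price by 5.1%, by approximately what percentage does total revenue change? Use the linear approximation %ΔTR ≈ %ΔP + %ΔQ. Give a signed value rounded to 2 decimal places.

+3.57%

%ΔQ ≈ Ed × %ΔP = (-1.7) × (-5.1%) = +8.6700%
%ΔTR ≈ %ΔP + %ΔQ = (-5.1%) + (+8.6700%) = +3.5700%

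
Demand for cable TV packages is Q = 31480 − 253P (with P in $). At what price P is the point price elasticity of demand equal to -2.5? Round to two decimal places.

88.88

Ed = −253P/(31480 − 253P). Set this equal to -2.5:
253P = 2.5·(31480 − 253P) ⇒ 253P(1 + 2.5) = 2.5·31480
P = 2.5·31480 / (253·3.5) = 88.8763…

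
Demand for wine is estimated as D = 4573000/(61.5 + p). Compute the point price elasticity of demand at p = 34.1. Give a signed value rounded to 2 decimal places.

dD/dp = −4573000/(61.5 + p)² = -500.363. At p = 34.1, D = 47834.7.
Ed = (dD/dp)·(p/D) = (-500.363) × (34.1/47834.7) = -0.3566…

-0.36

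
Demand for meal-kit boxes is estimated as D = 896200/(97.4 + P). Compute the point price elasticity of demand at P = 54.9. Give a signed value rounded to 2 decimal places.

dD/dP = −896200/(97.4 + P)² = -38.6372. At P = 54.9, D = 5884.44.
Ed = (dD/dP)·(P/D) = (-38.6372) × (54.9/5884.44) = -0.3604…

-0.36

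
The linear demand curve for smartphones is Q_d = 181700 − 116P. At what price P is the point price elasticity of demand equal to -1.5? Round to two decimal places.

Ed = −116P/(181700 − 116P). Set this equal to -1.5:
116P = 1.5·(181700 − 116P) ⇒ 116P(1 + 1.5) = 1.5·181700
P = 1.5·181700 / (116·2.5) = 939.8275…

939.83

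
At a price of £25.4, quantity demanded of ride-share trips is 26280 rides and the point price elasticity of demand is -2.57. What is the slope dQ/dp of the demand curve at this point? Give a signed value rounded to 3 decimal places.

Ed = (dQ/dp)·(p/Q) ⇒ dQ/dp = Ed·Q/p = (-2.57)·26280/25.4 = -2659.03937…

-2659.039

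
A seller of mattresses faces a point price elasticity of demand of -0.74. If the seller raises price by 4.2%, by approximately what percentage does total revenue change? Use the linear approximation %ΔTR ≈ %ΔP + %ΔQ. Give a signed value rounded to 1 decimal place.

%ΔQ ≈ Ed × %ΔP = (-0.74) × (+4.2%) = -3.1080%
%ΔTR ≈ %ΔP + %ΔQ = (+4.2%) + (-3.1080%) = +1.0920%

+1.1%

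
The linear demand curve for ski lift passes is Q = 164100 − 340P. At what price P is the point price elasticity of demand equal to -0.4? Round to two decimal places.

137.90

Ed = −340P/(164100 − 340P). Set this equal to -0.4:
340P = 0.4·(164100 − 340P) ⇒ 340P(1 + 0.4) = 0.4·164100
P = 0.4·164100 / (340·1.4) = 137.8991…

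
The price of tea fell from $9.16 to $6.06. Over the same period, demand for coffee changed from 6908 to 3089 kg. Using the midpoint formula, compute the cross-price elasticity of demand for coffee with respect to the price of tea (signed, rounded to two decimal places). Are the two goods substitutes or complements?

%ΔQ_{coffee} = (3089 − 6908)/avg = -3819/4998.5 = -0.764029…
%ΔP_{tea} = (6.06 − 9.16)/avg = -3.1/7.61 = -0.407358…
E_cross = (-3819/4998.5) / (-3.1/7.61) = 1.8755…
E_cross > 0 ⇒ the goods are substitutes.

1.88; substitutes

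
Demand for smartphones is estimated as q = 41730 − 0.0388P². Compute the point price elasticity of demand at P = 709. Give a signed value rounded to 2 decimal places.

-1.76

dq/dP = −2·0.0388·P = -55.0184. At P = 709, q = 22225.9772.
Ed = (dq/dP)·(P/q) = (-55.0184) × (709/22225.9772) = -1.7550…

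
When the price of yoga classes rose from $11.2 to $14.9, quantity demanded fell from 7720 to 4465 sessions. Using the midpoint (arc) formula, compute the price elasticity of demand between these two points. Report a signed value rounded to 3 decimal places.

%ΔQ = (4465 − 7720) / [(7720 + 4465)/2] = -3255/6092.5 = -0.534263…
%ΔP = (14.9 − 11.2) / [(11.2 + 14.9)/2] = 3.7/13.05 = 0.283524…
Arc Ed = %ΔQ / %ΔP = (-3255/6092.5) / (3.7/13.05) = -1.88436…

-1.884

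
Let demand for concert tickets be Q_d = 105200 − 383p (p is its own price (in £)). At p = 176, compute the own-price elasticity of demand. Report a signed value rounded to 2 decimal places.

At the given values, Q_d = 105200 − 383(176) = 37792.
∂Q_d/∂p = −383.
E = (-383) × (176/37792) = -1.7836…

-1.78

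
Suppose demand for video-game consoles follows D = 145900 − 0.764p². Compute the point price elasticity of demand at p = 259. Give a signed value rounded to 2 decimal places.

dD/dp = −2·0.764·p = -395.752. At p = 259, D = 94650.116.
Ed = (dD/dp)·(p/D) = (-395.752) × (259/94650.116) = -1.0829…

-1.08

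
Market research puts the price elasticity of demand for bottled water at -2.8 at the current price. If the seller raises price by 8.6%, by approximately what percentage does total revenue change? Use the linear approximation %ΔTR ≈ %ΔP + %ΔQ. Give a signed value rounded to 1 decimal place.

%ΔQ ≈ Ed × %ΔP = (-2.8) × (+8.6%) = -24.0800%
%ΔTR ≈ %ΔP + %ΔQ = (+8.6%) + (-24.0800%) = -15.4800%

-15.5%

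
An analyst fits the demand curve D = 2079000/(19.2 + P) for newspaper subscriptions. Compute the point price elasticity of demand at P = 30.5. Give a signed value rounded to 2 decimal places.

-0.61

dD/dP = −2079000/(19.2 + P)² = -841.67. At P = 30.5, D = 41831.
Ed = (dD/dP)·(P/D) = (-841.67) × (30.5/41831) = -0.6136…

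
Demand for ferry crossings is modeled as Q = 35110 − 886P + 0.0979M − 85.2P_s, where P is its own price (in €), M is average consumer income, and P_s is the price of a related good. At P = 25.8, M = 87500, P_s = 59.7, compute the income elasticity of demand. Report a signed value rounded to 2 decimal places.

0.54

At the given values, Q = 35110 − 886(25.8) + 0.0979(87500) − 85.2(59.7) = 15731.01.
∂Q/∂M = 0.0979.
E = (0.0979) × (87500/15731.01) = 0.5445…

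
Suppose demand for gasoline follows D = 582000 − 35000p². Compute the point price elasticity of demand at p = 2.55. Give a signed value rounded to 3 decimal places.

-1.284

dD/dp = −2·35000·p = -178500. At p = 2.55, D = 354412.5.
Ed = (dD/dp)·(p/D) = (-178500) × (2.55/354412.5) = -1.28430…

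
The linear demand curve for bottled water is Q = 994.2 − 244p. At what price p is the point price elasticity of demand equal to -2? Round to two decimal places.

Ed = −244p/(994.2 − 244p). Set this equal to -2:
244p = 2·(994.2 − 244p) ⇒ 244p(1 + 2) = 2·994.2
p = 2·994.2 / (244·3) = 2.7163…

2.72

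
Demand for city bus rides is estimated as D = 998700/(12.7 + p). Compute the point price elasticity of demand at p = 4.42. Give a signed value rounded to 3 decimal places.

dD/dp = −998700/(12.7 + p)² = -3407.43. At p = 4.42, D = 58335.3.
Ed = (dD/dp)·(p/D) = (-3407.43) × (4.42/58335.3) = -0.25817…

-0.258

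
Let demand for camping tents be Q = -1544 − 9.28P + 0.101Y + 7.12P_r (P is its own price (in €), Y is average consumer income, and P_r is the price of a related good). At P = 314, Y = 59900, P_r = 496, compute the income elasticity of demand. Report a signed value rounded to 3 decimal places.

1.181

At the given values, Q = -1544 − 9.28(314) + 0.101(59900) + 7.12(496) = 5123.5.
∂Q/∂Y = 0.101.
E = (0.101) × (59900/5123.5) = 1.18081…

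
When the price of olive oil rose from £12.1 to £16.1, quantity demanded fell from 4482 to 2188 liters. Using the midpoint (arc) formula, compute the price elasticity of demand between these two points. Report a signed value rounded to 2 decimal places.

-2.42

%ΔQ = (2188 − 4482) / [(4482 + 2188)/2] = -2294/3335 = -0.687856…
%ΔP = (16.1 − 12.1) / [(12.1 + 16.1)/2] = 4/14.1 = 0.283687…
Arc Ed = %ΔQ / %ΔP = (-2294/3335) / (4/14.1) = -2.4246…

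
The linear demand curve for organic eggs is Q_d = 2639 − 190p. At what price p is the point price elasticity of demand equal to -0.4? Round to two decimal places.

3.97

Ed = −190p/(2639 − 190p). Set this equal to -0.4:
190p = 0.4·(2639 − 190p) ⇒ 190p(1 + 0.4) = 0.4·2639
p = 0.4·2639 / (190·1.4) = 3.9684…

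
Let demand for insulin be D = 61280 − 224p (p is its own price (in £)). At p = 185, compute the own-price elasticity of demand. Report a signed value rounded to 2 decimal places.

-2.09

At the given values, D = 61280 − 224(185) = 19840.
∂D/∂p = −224.
E = (-224) × (185/19840) = -2.0887…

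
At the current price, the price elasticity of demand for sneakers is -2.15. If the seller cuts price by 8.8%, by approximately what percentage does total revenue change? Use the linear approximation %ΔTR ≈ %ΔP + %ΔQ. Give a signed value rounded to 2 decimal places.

+10.12%

%ΔQ ≈ Ed × %ΔP = (-2.15) × (-8.8%) = +18.9200%
%ΔTR ≈ %ΔP + %ΔQ = (-8.8%) + (+18.9200%) = +10.1200%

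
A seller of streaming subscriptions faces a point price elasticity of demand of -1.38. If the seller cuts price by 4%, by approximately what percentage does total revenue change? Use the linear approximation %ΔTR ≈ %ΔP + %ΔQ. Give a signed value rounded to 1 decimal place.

+1.5%

%ΔQ ≈ Ed × %ΔP = (-1.38) × (-4%) = +5.5200%
%ΔTR ≈ %ΔP + %ΔQ = (-4%) + (+5.5200%) = +1.5200%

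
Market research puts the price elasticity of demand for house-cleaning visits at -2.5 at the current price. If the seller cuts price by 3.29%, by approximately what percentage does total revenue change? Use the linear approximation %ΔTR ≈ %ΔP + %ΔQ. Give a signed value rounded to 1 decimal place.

+4.9%

%ΔQ ≈ Ed × %ΔP = (-2.5) × (-3.29%) = +8.2250%
%ΔTR ≈ %ΔP + %ΔQ = (-3.29%) + (+8.2250%) = +4.9350%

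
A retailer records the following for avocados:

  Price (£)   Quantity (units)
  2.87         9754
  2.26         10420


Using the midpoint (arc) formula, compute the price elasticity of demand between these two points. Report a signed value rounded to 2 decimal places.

%ΔQ = (10420 − 9754) / [(9754 + 10420)/2] = 666/10087 = 0.066025…
%ΔP = (2.26 − 2.87) / [(2.87 + 2.26)/2] = -0.61/2.565 = -0.237816…
Arc Ed = %ΔQ / %ΔP = (666/10087) / (-0.61/2.565) = -0.2776…

-0.28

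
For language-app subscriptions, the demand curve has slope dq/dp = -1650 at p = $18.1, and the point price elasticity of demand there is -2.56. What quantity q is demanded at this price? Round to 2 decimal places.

Ed = (dq/dp)·(p/q) ⇒ q = (dq/dp)·p/Ed = (-1650)·18.1/(-2.56) = 11666.0156…

11666.02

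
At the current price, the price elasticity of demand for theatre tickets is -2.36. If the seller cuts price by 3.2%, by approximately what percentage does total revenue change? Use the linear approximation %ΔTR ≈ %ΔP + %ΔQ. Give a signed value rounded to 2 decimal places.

+4.35%

%ΔQ ≈ Ed × %ΔP = (-2.36) × (-3.2%) = +7.5520%
%ΔTR ≈ %ΔP + %ΔQ = (-3.2%) + (+7.5520%) = +4.3520%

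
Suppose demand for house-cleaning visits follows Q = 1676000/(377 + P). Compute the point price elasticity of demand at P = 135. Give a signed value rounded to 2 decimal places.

dQ/dP = −1676000/(377 + P)² = -6.39343. At P = 135, Q = 3273.44.
Ed = (dQ/dP)·(P/Q) = (-6.39343) × (135/3273.44) = -0.2636…

-0.26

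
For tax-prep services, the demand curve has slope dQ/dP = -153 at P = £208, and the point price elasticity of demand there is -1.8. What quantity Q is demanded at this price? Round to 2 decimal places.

17680.00

Ed = (dQ/dP)·(P/Q) ⇒ Q = (dQ/dP)·P/Ed = (-153)·208/(-1.8) = 17680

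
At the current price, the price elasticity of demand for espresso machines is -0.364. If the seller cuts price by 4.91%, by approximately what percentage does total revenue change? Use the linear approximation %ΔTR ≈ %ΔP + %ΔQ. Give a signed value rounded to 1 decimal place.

-3.1%

%ΔQ ≈ Ed × %ΔP = (-0.364) × (-4.91%) = +1.7872%
%ΔTR ≈ %ΔP + %ΔQ = (-4.91%) + (+1.7872%) = -3.1228%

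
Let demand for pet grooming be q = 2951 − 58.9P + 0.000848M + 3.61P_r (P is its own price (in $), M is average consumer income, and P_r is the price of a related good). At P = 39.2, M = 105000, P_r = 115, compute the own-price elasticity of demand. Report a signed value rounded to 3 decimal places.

At the given values, q = 2951 − 58.9(39.2) + 0.000848(105000) + 3.61(115) = 1146.31.
∂q/∂P = −58.9.
E = (-58.9) × (39.2/1146.31) = -2.01418…

-2.014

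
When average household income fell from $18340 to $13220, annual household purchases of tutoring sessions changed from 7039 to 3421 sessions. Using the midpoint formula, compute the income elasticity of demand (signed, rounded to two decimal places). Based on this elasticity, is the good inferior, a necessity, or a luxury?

%ΔQ = (3421 − 7039)/[( 7039 + 3421)/2] = -3618/5230 = -0.691778…
%ΔIncome = (13220 − 18340)/[( 18340 + 13220)/2] = -5120/15780 = -0.324461…
E_income = (-3618/5230) / (-5120/15780) = 2.1320…
E_income > 1 ⇒ normal good, luxury.

2.13; luxury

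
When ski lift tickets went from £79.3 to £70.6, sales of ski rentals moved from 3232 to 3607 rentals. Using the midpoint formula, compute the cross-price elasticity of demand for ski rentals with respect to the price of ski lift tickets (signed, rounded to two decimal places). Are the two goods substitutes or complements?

%ΔQ_{ski rentals} = (3607 − 3232)/avg = 375/3419.5 = 0.109665…
%ΔP_{ski lift tickets} = (70.6 − 79.3)/avg = -8.7/74.95 = -0.116077…
E_cross = (375/3419.5) / (-8.7/74.95) = -0.9447…
E_cross < 0 ⇒ the goods are complements.

-0.94; complements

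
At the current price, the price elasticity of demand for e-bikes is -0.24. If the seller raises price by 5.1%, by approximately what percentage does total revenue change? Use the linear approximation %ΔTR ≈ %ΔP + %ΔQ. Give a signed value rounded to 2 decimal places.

%ΔQ ≈ Ed × %ΔP = (-0.24) × (+5.1%) = -1.2240%
%ΔTR ≈ %ΔP + %ΔQ = (+5.1%) + (-1.2240%) = +3.8760%

+3.88%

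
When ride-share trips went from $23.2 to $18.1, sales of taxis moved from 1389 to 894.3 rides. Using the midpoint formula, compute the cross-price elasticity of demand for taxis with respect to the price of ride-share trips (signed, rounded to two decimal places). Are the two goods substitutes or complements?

%ΔQ_{taxis} = (894.3 − 1389)/avg = -494.7/1141.65 = -0.433320…
%ΔP_{ride-share trips} = (18.1 − 23.2)/avg = -5.1/20.65 = -0.246973…
E_cross = (-494.7/1141.65) / (-5.1/20.65) = 1.7545…
E_cross > 0 ⇒ the goods are substitutes.

1.75; substitutes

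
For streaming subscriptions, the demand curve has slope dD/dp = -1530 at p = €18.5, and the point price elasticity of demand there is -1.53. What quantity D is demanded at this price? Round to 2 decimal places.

Ed = (dD/dp)·(p/D) ⇒ D = (dD/dp)·p/Ed = (-1530)·18.5/(-1.53) = 18500

18500.00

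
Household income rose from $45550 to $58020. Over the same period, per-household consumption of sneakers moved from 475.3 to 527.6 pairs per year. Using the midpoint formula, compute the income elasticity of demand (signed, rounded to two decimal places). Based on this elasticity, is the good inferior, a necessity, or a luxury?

%ΔQ = (527.6 − 475.3)/[( 475.3 + 527.6)/2] = 52.3/501.45 = 0.104297…
%ΔIncome = (58020 − 45550)/[( 45550 + 58020)/2] = 12470/51785 = 0.240803…
E_income = (52.3/501.45) / (12470/51785) = 0.4331…
0 < E_income < 1 ⇒ normal good, necessity.

0.43; necessity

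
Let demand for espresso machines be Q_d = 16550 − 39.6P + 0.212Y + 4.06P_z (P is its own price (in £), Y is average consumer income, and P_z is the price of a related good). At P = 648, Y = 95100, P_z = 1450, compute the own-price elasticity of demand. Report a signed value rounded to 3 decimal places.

-1.515

At the given values, Q_d = 16550 − 39.6(648) + 0.212(95100) + 4.06(1450) = 16937.4.
∂Q_d/∂P = −39.6.
E = (-39.6) × (648/16937.4) = -1.51503…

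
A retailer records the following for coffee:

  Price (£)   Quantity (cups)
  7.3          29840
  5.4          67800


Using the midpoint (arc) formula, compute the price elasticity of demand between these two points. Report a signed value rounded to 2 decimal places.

%ΔQ = (67800 − 29840) / [(29840 + 67800)/2] = 37960/48820 = 0.777550…
%ΔP = (5.4 − 7.3) / [(7.3 + 5.4)/2] = -1.9/6.35 = -0.299212…
Arc Ed = %ΔQ / %ΔP = (37960/48820) / (-1.9/6.35) = -2.5986…

-2.60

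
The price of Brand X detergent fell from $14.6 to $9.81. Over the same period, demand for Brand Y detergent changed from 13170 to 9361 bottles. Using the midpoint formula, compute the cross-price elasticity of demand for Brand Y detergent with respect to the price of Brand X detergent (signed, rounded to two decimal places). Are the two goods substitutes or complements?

%ΔQ_{Brand Y detergent} = (9361 − 13170)/avg = -3809/11265.5 = -0.338111…
%ΔP_{Brand X detergent} = (9.81 − 14.6)/avg = -4.79/12.205 = -0.392462…
E_cross = (-3809/11265.5) / (-4.79/12.205) = 0.8615…
E_cross > 0 ⇒ the goods are substitutes.

0.86; substitutes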